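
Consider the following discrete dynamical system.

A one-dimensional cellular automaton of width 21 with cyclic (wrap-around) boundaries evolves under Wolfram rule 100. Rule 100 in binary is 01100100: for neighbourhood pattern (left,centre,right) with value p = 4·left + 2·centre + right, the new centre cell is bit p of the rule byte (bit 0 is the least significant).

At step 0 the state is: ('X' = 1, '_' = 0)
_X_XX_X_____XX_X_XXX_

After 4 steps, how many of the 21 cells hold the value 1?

4

0) _X_XX_X_____XX_X_XXX_
1) _XX_XXX______XXXX__X_
2) __XX__X_________X__X_
3) ___X__X_________X__X_
4) ___X__X_________X__X_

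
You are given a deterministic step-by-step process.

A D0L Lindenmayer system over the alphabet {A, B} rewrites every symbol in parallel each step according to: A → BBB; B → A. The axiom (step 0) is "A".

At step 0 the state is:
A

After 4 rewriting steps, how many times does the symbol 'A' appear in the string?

9

[0] A
[1] BBB
[2] AAA
[3] BBBBBBBBB
[4] AAAAAAAAA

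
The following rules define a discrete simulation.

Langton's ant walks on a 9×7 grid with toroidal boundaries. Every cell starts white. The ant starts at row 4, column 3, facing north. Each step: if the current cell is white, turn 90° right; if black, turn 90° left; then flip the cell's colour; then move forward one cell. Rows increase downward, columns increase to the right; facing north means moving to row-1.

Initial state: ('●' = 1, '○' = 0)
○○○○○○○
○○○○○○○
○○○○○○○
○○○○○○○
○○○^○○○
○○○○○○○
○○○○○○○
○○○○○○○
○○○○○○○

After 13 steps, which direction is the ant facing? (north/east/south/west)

t=0: ○○○○○○○
○○○○○○○
○○○○○○○
○○○○○○○
○○○^○○○
○○○○○○○
○○○○○○○
○○○○○○○
○○○○○○○
t=1: ○○○○○○○
○○○○○○○
○○○○○○○
○○○○○○○
○○○●>○○
○○○○○○○
○○○○○○○
○○○○○○○
○○○○○○○
t=2: ○○○○○○○
○○○○○○○
○○○○○○○
○○○○○○○
○○○●●○○
○○○○v○○
○○○○○○○
○○○○○○○
○○○○○○○
t=3: ○○○○○○○
○○○○○○○
○○○○○○○
○○○○○○○
○○○●●○○
○○○<●○○
○○○○○○○
○○○○○○○
○○○○○○○
t=4: ○○○○○○○
○○○○○○○
○○○○○○○
○○○○○○○
○○○^●○○
○○○●●○○
○○○○○○○
○○○○○○○
○○○○○○○
t=5: ○○○○○○○
○○○○○○○
○○○○○○○
○○○○○○○
○○<○●○○
○○○●●○○
○○○○○○○
○○○○○○○
○○○○○○○
t=6: ○○○○○○○
○○○○○○○
○○○○○○○
○○^○○○○
○○●○●○○
○○○●●○○
○○○○○○○
○○○○○○○
○○○○○○○
t=7: ○○○○○○○
○○○○○○○
○○○○○○○
○○●>○○○
○○●○●○○
○○○●●○○
○○○○○○○
○○○○○○○
○○○○○○○
t=8: ○○○○○○○
○○○○○○○
○○○○○○○
○○●●○○○
○○●v●○○
○○○●●○○
○○○○○○○
○○○○○○○
○○○○○○○
t=9: ○○○○○○○
○○○○○○○
○○○○○○○
○○●●○○○
○○<●●○○
○○○●●○○
○○○○○○○
○○○○○○○
○○○○○○○
t=10: ○○○○○○○
○○○○○○○
○○○○○○○
○○●●○○○
○○○●●○○
○○v●●○○
○○○○○○○
○○○○○○○
○○○○○○○
t=11: ○○○○○○○
○○○○○○○
○○○○○○○
○○●●○○○
○○○●●○○
○<●●●○○
○○○○○○○
○○○○○○○
○○○○○○○
t=12: ○○○○○○○
○○○○○○○
○○○○○○○
○○●●○○○
○^○●●○○
○●●●●○○
○○○○○○○
○○○○○○○
○○○○○○○
t=13: ○○○○○○○
○○○○○○○
○○○○○○○
○○●●○○○
○●>●●○○
○●●●●○○
○○○○○○○
○○○○○○○
○○○○○○○

east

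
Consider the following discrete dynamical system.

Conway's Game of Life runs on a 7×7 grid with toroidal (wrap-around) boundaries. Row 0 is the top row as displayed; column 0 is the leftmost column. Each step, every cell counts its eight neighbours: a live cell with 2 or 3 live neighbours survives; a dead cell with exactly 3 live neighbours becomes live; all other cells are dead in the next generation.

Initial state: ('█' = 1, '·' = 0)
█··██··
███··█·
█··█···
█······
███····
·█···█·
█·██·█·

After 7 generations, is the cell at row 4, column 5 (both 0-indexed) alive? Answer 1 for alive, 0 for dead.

0

[0] █··██··
███··█·
█··█···
█······
███····
·█···█·
█·██·█·
[1] █····█·
█·█····
█·█····
█·█···█
█·█···█
···██··
█·██·█·
[2] █·███··
█······
█·██···
··██···
█·█··██
█···██·
·███·█·
[3] █···█·█
█···█·█
··██···
█···█··
█·█··█·
█······
█····█·
[4] ·█··█··
██··█·█
██·████
··█·█·█
█······
█······
██···█·
[5] ··█·█··
·······
·······
··█·█··
██····█
█······
██····█
[6] ██·····
·······
·······
██·····
██····█
·······
██····█
[7] ·█····█
·······
·······
·█····█
·█····█
·······
·█····█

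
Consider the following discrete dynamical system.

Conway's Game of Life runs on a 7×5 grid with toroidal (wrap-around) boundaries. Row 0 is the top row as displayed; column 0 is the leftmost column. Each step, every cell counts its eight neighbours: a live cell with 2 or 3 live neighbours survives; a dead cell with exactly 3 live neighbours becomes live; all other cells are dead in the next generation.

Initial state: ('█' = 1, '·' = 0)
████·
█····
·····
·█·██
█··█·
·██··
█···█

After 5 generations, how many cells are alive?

step 0: ████·
█····
·····
·█·██
█··█·
·██··
█···█
step 1: ··██·
█·█·█
█···█
█·███
█··█·
·███·
····█
step 2: ███··
█·█··
··█··
··█··
█····
████·
·█··█
step 3: ··███
█·██·
··██·
·█···
█··██
··██·
····█
step 4: ███··
·····
···██
██···
██·██
█·█··
····█
step 5: ██···
█████
█···█
·█···
···█·
··█··
··███

15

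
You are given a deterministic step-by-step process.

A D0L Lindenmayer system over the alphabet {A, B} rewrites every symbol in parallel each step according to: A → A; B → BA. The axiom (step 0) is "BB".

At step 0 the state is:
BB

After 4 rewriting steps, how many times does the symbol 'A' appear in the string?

8

[0] BB
[1] BABA
[2] BAABAA
[3] BAAABAAA
[4] BAAAABAAAA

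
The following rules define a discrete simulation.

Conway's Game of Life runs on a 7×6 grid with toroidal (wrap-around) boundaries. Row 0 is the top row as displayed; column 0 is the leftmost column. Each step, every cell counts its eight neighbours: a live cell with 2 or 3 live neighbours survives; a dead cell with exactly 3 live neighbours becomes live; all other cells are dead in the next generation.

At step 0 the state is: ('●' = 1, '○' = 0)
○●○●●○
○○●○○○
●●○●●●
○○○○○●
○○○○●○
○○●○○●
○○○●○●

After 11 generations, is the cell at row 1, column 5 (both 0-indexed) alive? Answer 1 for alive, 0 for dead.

1

0) ○●○●●○
○○●○○○
●●○●●●
○○○○○●
○○○○●○
○○●○○●
○○○●○●
1) ○○○●●○
○○○○○○
●●●●●●
○○○●○○
○○○○●●
○○○●○●
●○○●○●
2) ○○○●●●
●●○○○○
●●●●●●
○●○○○○
○○○●○●
○○○●○○
●○●●○●
3) ○○○●○○
○○○○○○
○○○●●●
○●○○○○
○○●○●○
●○○●○●
●○●○○●
4) ○○○○○○
○○○●○○
○○○○●○
○○●○○●
●●●●●●
●○●●○○
●●●●○●
5) ●●○●●○
○○○○○○
○○○●●○
○○●○○○
○○○○○○
○○○○○○
●○○●●●
6) ●●●●○○
○○●○○●
○○○●○○
○○○●○○
○○○○○○
○○○○●●
●●●●○○
7) ○○○○●●
●○○○●○
○○●●●○
○○○○○○
○○○○●○
●●●●●●
○○○○○○
8) ○○○○●●
○○○○○○
○○○●●●
○○○○●○
●●●○●○
●●●●●●
○●●○○○
9) ○○○○○○
○○○●○○
○○○●●●
●●●○○○
○○○○○○
○○○○●○
○○○○○○
10) ○○○○○○
○○○●○○
●●○●●●
●●●●●●
○●○○○○
○○○○○○
○○○○○○
11) ○○○○○○
●○●●○●
○○○○○○
○○○○○○
○●○●●●
○○○○○○
○○○○○○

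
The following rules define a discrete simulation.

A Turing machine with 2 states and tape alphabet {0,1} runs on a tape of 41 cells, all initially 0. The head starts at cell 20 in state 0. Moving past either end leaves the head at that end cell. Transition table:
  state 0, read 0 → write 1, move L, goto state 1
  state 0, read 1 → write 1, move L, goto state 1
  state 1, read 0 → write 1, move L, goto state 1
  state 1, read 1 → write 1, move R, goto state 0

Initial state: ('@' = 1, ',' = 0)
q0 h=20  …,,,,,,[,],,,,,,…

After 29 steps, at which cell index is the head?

0

gen 0: q0 h=20  …,,,,,,[,],,,,,,…
gen 1: q1 h=19  …,,,,,,[,]@,,,,,…
gen 2: q1 h=18  …,,,,,,[,]@@,,,,…
gen 3: q1 h=17  …,,,,,,[,]@@@,,,…
gen 4: q1 h=16  …,,,,,,[,]@@@@,,…
gen 5: q1 h=15  …,,,,,,[,]@@@@@,…
gen 6: q1 h=14  …,,,,,,[,]@@@@@@…
gen 7: q1 h=13  …,,,,,,[,]@@@@@@…
gen 8: q1 h=12  …,,,,,,[,]@@@@@@…
gen 9: q1 h=11  …,,,,,,[,]@@@@@@…
gen 10: q1 h=10  …,,,,,,[,]@@@@@@…
gen 11: q1 h= 9  …,,,,,,[,]@@@@@@…
gen 12: q1 h= 8  …,,,,,,[,]@@@@@@…
gen 13: q1 h= 7  …,,,,,,[,]@@@@@@…
gen 14: q1 h= 6  |,,,,,,[,]@@@@@@…
gen 15: q1 h= 5  |,,,,,[,]@@@@@@…
gen 16: q1 h= 4  |,,,,[,]@@@@@@…
gen 17: q1 h= 3  |,,,[,]@@@@@@…
gen 18: q1 h= 2  |,,[,]@@@@@@…
gen 19: q1 h= 1  |,[,]@@@@@@…
gen 20: q1 h= 0  |[,]@@@@@@…
gen 21: q1 h= 0  |[@]@@@@@@…
gen 22: q0 h= 1  |@[@]@@@@@@…
gen 23: q1 h= 0  |[@]@@@@@@…
gen 24: q0 h= 1  |@[@]@@@@@@…
gen 25: q1 h= 0  |[@]@@@@@@…
gen 26: q0 h= 1  |@[@]@@@@@@…
gen 27: q1 h= 0  |[@]@@@@@@…
gen 28: q0 h= 1  |@[@]@@@@@@…
gen 29: q1 h= 0  |[@]@@@@@@…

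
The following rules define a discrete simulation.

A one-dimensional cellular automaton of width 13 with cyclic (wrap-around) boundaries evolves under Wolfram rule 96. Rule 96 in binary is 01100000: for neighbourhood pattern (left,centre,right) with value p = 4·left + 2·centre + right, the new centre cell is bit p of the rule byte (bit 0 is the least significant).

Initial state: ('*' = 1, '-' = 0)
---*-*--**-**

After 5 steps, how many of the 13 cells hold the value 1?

0

step 0: ---*-*--**-**
step 1: ----*----**-*
step 2: ----------**-
step 3: -----------*-
step 4: -------------
step 5: -------------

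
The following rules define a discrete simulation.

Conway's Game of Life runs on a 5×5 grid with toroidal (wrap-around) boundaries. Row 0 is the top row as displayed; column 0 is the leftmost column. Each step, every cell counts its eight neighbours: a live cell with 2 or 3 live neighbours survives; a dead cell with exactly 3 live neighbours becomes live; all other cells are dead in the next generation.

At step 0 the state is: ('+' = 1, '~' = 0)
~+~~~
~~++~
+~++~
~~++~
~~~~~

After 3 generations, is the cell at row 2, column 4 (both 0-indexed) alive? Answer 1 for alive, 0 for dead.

1

t=0: ~+~~~
~~++~
+~++~
~~++~
~~~~~
t=1: ~~+~~
~~~++
~~~~~
~++++
~~+~~
t=2: ~~+~~
~~~+~
+~~~~
~+++~
~~~~~
t=3: ~~~~~
~~~~~
~+~++
~++~~
~+~+~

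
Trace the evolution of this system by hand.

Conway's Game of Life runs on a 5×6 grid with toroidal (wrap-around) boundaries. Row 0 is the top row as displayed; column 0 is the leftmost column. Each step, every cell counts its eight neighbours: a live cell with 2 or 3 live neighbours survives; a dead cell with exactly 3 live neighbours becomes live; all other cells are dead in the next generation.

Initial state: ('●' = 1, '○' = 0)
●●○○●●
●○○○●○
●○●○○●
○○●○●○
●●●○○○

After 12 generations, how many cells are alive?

t=0: ●●○○●●
●○○○●○
●○●○○●
○○●○●○
●●●○○○
t=1: ○○●●●○
○○○●●○
●○○○●○
○○●○○○
○○●○●○
t=2: ○○●○○●
○○●○○○
○○○○●●
○●○○○●
○●●○●○
t=3: ○○●○○○
○○○●●●
●○○○●●
○●●●○●
○●●●●●
t=4: ●●○○○○
●○○●○○
○●○○○○
○○○○○○
○○○○○●
t=5: ●●○○○●
●○●○○○
○○○○○○
○○○○○○
●○○○○○
t=6: ○○○○○●
●○○○○●
○○○○○○
○○○○○○
●●○○○●
t=7: ○●○○●○
●○○○○●
○○○○○○
●○○○○○
●○○○○●
t=8: ○●○○●○
●○○○○●
●○○○○●
●○○○○●
●●○○○●
t=9: ○●○○●○
○●○○●○
○●○○●○
○○○○●○
○●○○●○
t=10: ●●●●●●
●●●●●●
○○○●●●
○○○●●●
○○○●●●
t=11: ○○○○○○
○○○○○○
○●○○○○
●○●○○○
○●○○○○
t=12: ○○○○○○
○○○○○○
○●○○○○
●○●○○○
○●○○○○

4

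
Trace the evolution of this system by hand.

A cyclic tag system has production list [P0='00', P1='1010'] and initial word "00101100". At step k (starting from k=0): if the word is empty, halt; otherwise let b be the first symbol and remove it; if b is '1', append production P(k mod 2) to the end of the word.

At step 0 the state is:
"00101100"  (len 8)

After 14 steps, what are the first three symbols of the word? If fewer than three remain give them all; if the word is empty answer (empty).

step 0: "00101100"  (len 8)
step 1: "0101100"  (len 7)
step 2: "101100"  (len 6)
step 3: "0110000"  (len 7)
step 4: "110000"  (len 6)
step 5: "1000000"  (len 7)
step 6: "0000001010"  (len 10)
step 7: "000001010"  (len 9)
step 8: "00001010"  (len 8)
step 9: "0001010"  (len 7)
step 10: "001010"  (len 6)
step 11: "01010"  (len 5)
step 12: "1010"  (len 4)
step 13: "01000"  (len 5)
step 14: "1000"  (len 4)

100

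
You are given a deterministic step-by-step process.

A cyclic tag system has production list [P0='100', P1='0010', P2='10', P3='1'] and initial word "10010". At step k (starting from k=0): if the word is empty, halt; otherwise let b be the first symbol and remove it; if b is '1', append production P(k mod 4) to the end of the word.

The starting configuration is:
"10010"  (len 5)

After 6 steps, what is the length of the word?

gen 0: "10010"  (len 5)
gen 1: "0010100"  (len 7)
gen 2: "010100"  (len 6)
gen 3: "10100"  (len 5)
gen 4: "01001"  (len 5)
gen 5: "1001"  (len 4)
gen 6: "0010010"  (len 7)

7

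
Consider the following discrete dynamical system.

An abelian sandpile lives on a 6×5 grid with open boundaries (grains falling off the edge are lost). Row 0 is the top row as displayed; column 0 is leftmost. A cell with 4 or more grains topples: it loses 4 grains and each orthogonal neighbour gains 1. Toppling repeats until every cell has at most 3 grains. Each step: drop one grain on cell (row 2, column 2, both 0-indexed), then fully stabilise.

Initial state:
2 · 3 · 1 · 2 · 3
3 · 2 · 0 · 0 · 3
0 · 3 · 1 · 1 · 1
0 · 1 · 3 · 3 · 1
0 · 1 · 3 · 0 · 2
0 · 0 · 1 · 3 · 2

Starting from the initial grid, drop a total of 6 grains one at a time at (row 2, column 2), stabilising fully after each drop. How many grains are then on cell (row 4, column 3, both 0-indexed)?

2

step 0: 2 · 3 · 1 · 2 · 3
3 · 2 · 0 · 0 · 3
0 · 3 · 1 · 1 · 1
0 · 1 · 3 · 3 · 1
0 · 1 · 3 · 0 · 2
0 · 0 · 1 · 3 · 2
step 1: 2 · 3 · 1 · 2 · 3
3 · 2 · 0 · 0 · 3
0 · 3 · 2 · 1 · 1
0 · 1 · 3 · 3 · 1
0 · 1 · 3 · 0 · 2
0 · 0 · 1 · 3 · 2
step 2: 2 · 3 · 1 · 2 · 3
3 · 2 · 0 · 0 · 3
0 · 3 · 3 · 1 · 1
0 · 1 · 3 · 3 · 1
0 · 1 · 3 · 0 · 2
0 · 0 · 1 · 3 · 2
step 3: 2 · 3 · 1 · 2 · 3
3 · 3 · 1 · 0 · 3
1 · 0 · 2 · 3 · 1
0 · 3 · 2 · 0 · 2
0 · 2 · 0 · 2 · 2
0 · 0 · 2 · 3 · 2
step 4: 2 · 3 · 1 · 2 · 3
3 · 3 · 1 · 0 · 3
1 · 0 · 3 · 3 · 1
0 · 3 · 2 · 0 · 2
0 · 2 · 0 · 2 · 2
0 · 0 · 2 · 3 · 2
step 5: 2 · 3 · 1 · 2 · 3
3 · 3 · 2 · 1 · 3
1 · 1 · 1 · 0 · 2
0 · 3 · 3 · 1 · 2
0 · 2 · 0 · 2 · 2
0 · 0 · 2 · 3 · 2
step 6: 2 · 3 · 1 · 2 · 3
3 · 3 · 2 · 1 · 3
1 · 1 · 2 · 0 · 2
0 · 3 · 3 · 1 · 2
0 · 2 · 0 · 2 · 2
0 · 0 · 2 · 3 · 2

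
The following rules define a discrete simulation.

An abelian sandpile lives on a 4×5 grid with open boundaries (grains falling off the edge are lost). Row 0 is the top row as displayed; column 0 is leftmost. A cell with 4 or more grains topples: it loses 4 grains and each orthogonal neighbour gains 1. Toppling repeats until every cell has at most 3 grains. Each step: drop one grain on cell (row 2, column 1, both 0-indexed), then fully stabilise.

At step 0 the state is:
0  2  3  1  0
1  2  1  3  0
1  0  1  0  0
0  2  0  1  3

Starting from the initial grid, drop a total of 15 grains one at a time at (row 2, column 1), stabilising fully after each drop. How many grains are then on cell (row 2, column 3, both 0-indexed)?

1

gen 0: 0  2  3  1  0
1  2  1  3  0
1  0  1  0  0
0  2  0  1  3
gen 1: 0  2  3  1  0
1  2  1  3  0
1  1  1  0  0
0  2  0  1  3
gen 2: 0  2  3  1  0
1  2  1  3  0
1  2  1  0  0
0  2  0  1  3
gen 3: 0  2  3  1  0
1  2  1  3  0
1  3  1  0  0
0  2  0  1  3
gen 4: 0  2  3  1  0
1  3  1  3  0
2  0  2  0  0
0  3  0  1  3
gen 5: 0  2  3  1  0
1  3  1  3  0
2  1  2  0  0
0  3  0  1  3
gen 6: 0  2  3  1  0
1  3  1  3  0
2  2  2  0  0
0  3  0  1  3
gen 7: 0  2  3  1  0
1  3  1  3  0
2  3  2  0  0
0  3  0  1  3
gen 8: 0  3  3  1  0
2  0  2  3  0
3  2  3  0  0
1  0  1  1  3
gen 9: 0  3  3  1  0
2  0  2  3  0
3  3  3  0  0
1  0  1  1  3
gen 10: 0  3  3  1  0
3  1  3  3  0
0  2  0  1  0
2  1  2  1  3
gen 11: 0  3  3  1  0
3  1  3  3  0
0  3  0  1  0
2  1  2  1  3
gen 12: 0  3  3  1  0
3  2  3  3  0
1  0  1  1  0
2  2  2  1  3
gen 13: 0  3  3  1  0
3  2  3  3  0
1  1  1  1  0
2  2  2  1  3
gen 14: 0  3  3  1  0
3  2  3  3  0
1  2  1  1  0
2  2  2  1  3
gen 15: 0  3  3  1  0
3  2  3  3  0
1  3  1  1  0
2  2  2  1  3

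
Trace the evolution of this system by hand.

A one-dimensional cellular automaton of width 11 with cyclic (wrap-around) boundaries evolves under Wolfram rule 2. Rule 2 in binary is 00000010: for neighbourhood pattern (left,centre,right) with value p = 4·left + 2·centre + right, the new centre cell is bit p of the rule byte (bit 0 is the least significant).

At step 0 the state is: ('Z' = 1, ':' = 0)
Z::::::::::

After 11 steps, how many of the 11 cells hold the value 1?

1

k=0  Z::::::::::
k=1  ::::::::::Z
k=2  :::::::::Z:
k=3  ::::::::Z::
k=4  :::::::Z:::
k=5  ::::::Z::::
k=6  :::::Z:::::
k=7  ::::Z::::::
k=8  :::Z:::::::
k=9  ::Z::::::::
k=10  :Z:::::::::
k=11  Z::::::::::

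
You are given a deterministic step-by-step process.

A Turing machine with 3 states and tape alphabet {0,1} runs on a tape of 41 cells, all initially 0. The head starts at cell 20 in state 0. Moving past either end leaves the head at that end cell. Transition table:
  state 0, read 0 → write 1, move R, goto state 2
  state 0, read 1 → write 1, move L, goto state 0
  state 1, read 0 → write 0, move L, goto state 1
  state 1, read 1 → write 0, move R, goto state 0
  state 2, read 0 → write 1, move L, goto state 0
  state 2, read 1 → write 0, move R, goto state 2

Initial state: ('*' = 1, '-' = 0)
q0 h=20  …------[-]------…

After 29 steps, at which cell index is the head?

29

step 0: q0 h=20  …------[-]------…
step 1: q2 h=21  …-----*[-]------…
step 2: q0 h=20  …------[*]*-----…
step 3: q0 h=19  …------[-]**----…
step 4: q2 h=20  …-----*[*]*-----…
step 5: q2 h=21  …----*-[*]------…
step 6: q2 h=22  …---*--[-]------…
step 7: q0 h=21  …----*-[-]*-----…
step 8: q2 h=22  …---*-*[*]------…
step 9: q2 h=23  …--*-*-[-]------…
step 10: q0 h=22  …---*-*[-]*-----…
step 11: q2 h=23  …--*-**[*]------…
step 12: q2 h=24  …-*-**-[-]------…
step 13: q0 h=23  …--*-**[-]*-----…
step 14: q2 h=24  …-*-***[*]------…
step 15: q2 h=25  …*-***-[-]------…
step 16: q0 h=24  …-*-***[-]*-----…
step 17: q2 h=25  …*-****[*]------…
step 18: q2 h=26  …-****-[-]------…
step 19: q0 h=25  …*-****[-]*-----…
step 20: q2 h=26  …-*****[*]------…
step 21: q2 h=27  …*****-[-]------…
step 22: q0 h=26  …-*****[-]*-----…
step 23: q2 h=27  …******[*]------…
step 24: q2 h=28  …*****-[-]------…
step 25: q0 h=27  …******[-]*-----…
step 26: q2 h=28  …******[*]------…
step 27: q2 h=29  …*****-[-]------…
step 28: q0 h=28  …******[-]*-----…
step 29: q2 h=29  …******[*]------…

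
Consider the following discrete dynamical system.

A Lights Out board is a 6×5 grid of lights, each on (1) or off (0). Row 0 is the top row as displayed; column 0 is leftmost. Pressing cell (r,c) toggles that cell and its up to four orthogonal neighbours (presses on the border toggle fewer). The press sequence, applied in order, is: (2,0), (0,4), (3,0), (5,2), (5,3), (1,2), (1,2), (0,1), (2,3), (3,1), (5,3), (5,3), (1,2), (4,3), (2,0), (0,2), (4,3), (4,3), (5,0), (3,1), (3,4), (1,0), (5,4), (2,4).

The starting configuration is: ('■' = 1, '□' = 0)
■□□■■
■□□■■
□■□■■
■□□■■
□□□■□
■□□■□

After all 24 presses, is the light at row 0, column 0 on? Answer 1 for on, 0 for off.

1

k=0  ■□□■■
■□□■■
□■□■■
■□□■■
□□□■□
■□□■□
k=1  ■□□■■
□□□■■
■□□■■
□□□■■
□□□■□
■□□■□
k=2  ■□□□□
□□□■□
■□□■■
□□□■■
□□□■□
■□□■□
k=3  ■□□□□
□□□■□
□□□■■
■■□■■
■□□■□
■□□■□
k=4  ■□□□□
□□□■□
□□□■■
■■□■■
■□■■□
■■■□□
k=5  ■□□□□
□□□■□
□□□■■
■■□■■
■□■□□
■■□■■
k=6  ■□■□□
□■■□□
□□■■■
■■□■■
■□■□□
■■□■■
k=7  ■□□□□
□□□■□
□□□■■
■■□■■
■□■□□
■■□■■
k=8  □■■□□
□■□■□
□□□■■
■■□■■
■□■□□
■■□■■
k=9  □■■□□
□■□□□
□□■□□
■■□□■
■□■□□
■■□■■
k=10  □■■□□
□■□□□
□■■□□
□□■□■
■■■□□
■■□■■
k=11  □■■□□
□■□□□
□■■□□
□□■□■
■■■■□
■■■□□
k=12  □■■□□
□■□□□
□■■□□
□□■□■
■■■□□
■■□■■
k=13  □■□□□
□□■■□
□■□□□
□□■□■
■■■□□
■■□■■
k=14  □■□□□
□□■■□
□■□□□
□□■■■
■■□■■
■■□□■
k=15  □■□□□
■□■■□
■□□□□
■□■■■
■■□■■
■■□□■
k=16  □□■■□
■□□■□
■□□□□
■□■■■
■■□■■
■■□□■
k=17  □□■■□
■□□■□
■□□□□
■□■□■
■■■□□
■■□■■
k=18  □□■■□
■□□■□
■□□□□
■□■■■
■■□■■
■■□□■
k=19  □□■■□
■□□■□
■□□□□
■□■■■
□■□■■
□□□□■
k=20  □□■■□
■□□■□
■■□□□
□■□■■
□□□■■
□□□□■
k=21  □□■■□
■□□■□
■■□□■
□■□□□
□□□■□
□□□□■
k=22  ■□■■□
□■□■□
□■□□■
□■□□□
□□□■□
□□□□■
k=23  ■□■■□
□■□■□
□■□□■
□■□□□
□□□■■
□□□■□
k=24  ■□■■□
□■□■■
□■□■□
□■□□■
□□□■■
□□□■□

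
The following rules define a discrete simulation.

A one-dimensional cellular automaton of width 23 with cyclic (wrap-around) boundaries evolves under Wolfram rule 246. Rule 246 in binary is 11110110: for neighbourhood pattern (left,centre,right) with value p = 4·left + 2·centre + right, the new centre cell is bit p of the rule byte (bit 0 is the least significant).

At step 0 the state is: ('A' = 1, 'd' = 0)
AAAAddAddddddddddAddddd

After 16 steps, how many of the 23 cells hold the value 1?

19

step 0: AAAAddAddddddddddAddddd
step 1: dAAAAAAAddddddddAAAdddA
step 2: AdAAAAAAAddddddAdAAAdAA
step 3: AAdAAAAAAAddddAAAdAAAdA
step 4: AAAdAAAAAAAddAdAAAdAAAd
step 5: dAAAdAAAAAAAAAAdAAAdAAA
step 6: AdAAAdAAAAAAAAAAdAAAdAA
step 7: AAdAAAdAAAAAAAAAAdAAAdA
step 8: AAAdAAAdAAAAAAAAAAdAAAd
step 9: dAAAdAAAdAAAAAAAAAAdAAA
step 10: AdAAAdAAAdAAAAAAAAAAdAA
step 11: AAdAAAdAAAdAAAAAAAAAAdA
step 12: AAAdAAAdAAAdAAAAAAAAAAd
step 13: dAAAdAAAdAAAdAAAAAAAAAA
step 14: AdAAAdAAAdAAAdAAAAAAAAA
step 15: AAdAAAdAAAdAAAdAAAAAAAA
step 16: AAAdAAAdAAAdAAAdAAAAAAA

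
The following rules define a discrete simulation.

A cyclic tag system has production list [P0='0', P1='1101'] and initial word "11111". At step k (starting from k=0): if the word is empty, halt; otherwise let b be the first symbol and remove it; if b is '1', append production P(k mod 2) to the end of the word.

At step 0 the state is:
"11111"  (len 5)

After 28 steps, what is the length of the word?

20

k=0  "11111"  (len 5)
k=1  "11110"  (len 5)
k=2  "11101101"  (len 8)
k=3  "11011010"  (len 8)
k=4  "10110101101"  (len 11)
k=5  "01101011010"  (len 11)
k=6  "1101011010"  (len 10)
k=7  "1010110100"  (len 10)
k=8  "0101101001101"  (len 13)
k=9  "101101001101"  (len 12)
k=10  "011010011011101"  (len 15)
k=11  "11010011011101"  (len 14)
k=12  "10100110111011101"  (len 17)
k=13  "01001101110111010"  (len 17)
k=14  "1001101110111010"  (len 16)
k=15  "0011011101110100"  (len 16)
k=16  "011011101110100"  (len 15)
k=17  "11011101110100"  (len 14)
k=18  "10111011101001101"  (len 17)
k=19  "01110111010011010"  (len 17)
k=20  "1110111010011010"  (len 16)
k=21  "1101110100110100"  (len 16)
k=22  "1011101001101001101"  (len 19)
k=23  "0111010011010011010"  (len 19)
k=24  "111010011010011010"  (len 18)
k=25  "110100110100110100"  (len 18)
k=26  "101001101001101001101"  (len 21)
k=27  "010011010011010011010"  (len 21)
k=28  "10011010011010011010"  (len 20)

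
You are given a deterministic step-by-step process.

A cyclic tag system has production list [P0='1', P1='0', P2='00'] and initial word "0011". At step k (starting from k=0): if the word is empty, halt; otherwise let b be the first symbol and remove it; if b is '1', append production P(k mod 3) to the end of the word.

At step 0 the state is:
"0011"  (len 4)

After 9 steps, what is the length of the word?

step 0: "0011"  (len 4)
step 1: "011"  (len 3)
step 2: "11"  (len 2)
step 3: "100"  (len 3)
step 4: "001"  (len 3)
step 5: "01"  (len 2)
step 6: "1"  (len 1)
step 7: "1"  (len 1)
step 8: "0"  (len 1)
step 9: (halted — word empty)

0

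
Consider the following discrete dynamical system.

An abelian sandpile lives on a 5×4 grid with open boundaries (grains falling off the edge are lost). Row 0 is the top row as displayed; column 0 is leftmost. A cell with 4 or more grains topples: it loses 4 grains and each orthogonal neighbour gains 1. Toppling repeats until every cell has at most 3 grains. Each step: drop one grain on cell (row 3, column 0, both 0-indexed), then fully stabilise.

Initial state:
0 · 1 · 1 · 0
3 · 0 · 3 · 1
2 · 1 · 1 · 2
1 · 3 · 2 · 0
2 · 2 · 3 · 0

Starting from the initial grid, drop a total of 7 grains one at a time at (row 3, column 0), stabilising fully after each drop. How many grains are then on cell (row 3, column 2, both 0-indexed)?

0

step 0: 0 · 1 · 1 · 0
3 · 0 · 3 · 1
2 · 1 · 1 · 2
1 · 3 · 2 · 0
2 · 2 · 3 · 0
step 1: 0 · 1 · 1 · 0
3 · 0 · 3 · 1
2 · 1 · 1 · 2
2 · 3 · 2 · 0
2 · 2 · 3 · 0
step 2: 0 · 1 · 1 · 0
3 · 0 · 3 · 1
2 · 1 · 1 · 2
3 · 3 · 2 · 0
2 · 2 · 3 · 0
step 3: 0 · 1 · 1 · 0
3 · 0 · 3 · 1
3 · 2 · 1 · 2
1 · 0 · 3 · 0
3 · 3 · 3 · 0
step 4: 0 · 1 · 1 · 0
3 · 0 · 3 · 1
3 · 2 · 1 · 2
2 · 0 · 3 · 0
3 · 3 · 3 · 0
step 5: 0 · 1 · 1 · 0
3 · 0 · 3 · 1
3 · 2 · 1 · 2
3 · 0 · 3 · 0
3 · 3 · 3 · 0
step 6: 1 · 1 · 1 · 0
0 · 1 · 3 · 1
1 · 3 · 2 · 2
2 · 3 · 0 · 1
1 · 1 · 1 · 1
step 7: 1 · 1 · 1 · 0
0 · 1 · 3 · 1
1 · 3 · 2 · 2
3 · 3 · 0 · 1
1 · 1 · 1 · 1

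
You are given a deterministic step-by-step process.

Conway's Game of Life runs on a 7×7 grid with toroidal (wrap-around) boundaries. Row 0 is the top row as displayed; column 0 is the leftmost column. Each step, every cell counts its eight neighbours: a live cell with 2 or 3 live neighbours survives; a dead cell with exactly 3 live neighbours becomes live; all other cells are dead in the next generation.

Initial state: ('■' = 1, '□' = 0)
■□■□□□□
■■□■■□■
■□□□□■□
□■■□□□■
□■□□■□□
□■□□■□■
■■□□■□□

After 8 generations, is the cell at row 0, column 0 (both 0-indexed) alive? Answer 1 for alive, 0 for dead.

0

0) ■□■□□□□
■■□■■□■
■□□□□■□
□■■□□□■
□■□□■□□
□■□□■□■
■■□□■□□
1) □□■□■■□
□□■■■■□
□□□■■■□
□■■□□■■
□■□■□□□
□■■■■□□
□□■■□■■
2) □■□□□□□
□□■□□□■
□■□□□□□
■■□□□■■
□□□□□■□
■■□□□■□
□□□□□□■
3) ■□□□□□□
■■■□□□□
□■■□□■□
■■□□□■■
□□□□■■□
■□□□□■□
□■□□□□■
4) □□■□□□■
■□■□□□■
□□□□□■□
■■■□□□□
□■□□■□□
■□□□■■□
□■□□□□■
5) □□■□□■■
■■□□□■■
□□■□□□□
■■■□□□□
□□■■■■■
■■□□■■■
□■□□□□■
6) □□■□□□□
■■■□□■□
□□■□□□□
■□□□■■■
□□□□□□□
□■□□□□□
□■■□■□□
7) ■□□□□□□
□□■■□□□
□□■■■□□
□□□□□■■
■□□□□■■
□■■□□□□
□■■■□□□
8) □□□□□□□
□■■□■□□
□□■□■■□
■□□■□□□
■■□□□■□
□□□■□□■
■□□■□□□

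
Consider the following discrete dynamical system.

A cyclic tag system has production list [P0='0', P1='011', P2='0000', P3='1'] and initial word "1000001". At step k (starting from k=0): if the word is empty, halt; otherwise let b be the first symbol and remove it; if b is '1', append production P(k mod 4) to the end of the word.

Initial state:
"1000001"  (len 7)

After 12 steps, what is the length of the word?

0

step 0: "1000001"  (len 7)
step 1: "0000010"  (len 7)
step 2: "000010"  (len 6)
step 3: "00010"  (len 5)
step 4: "0010"  (len 4)
step 5: "010"  (len 3)
step 6: "10"  (len 2)
step 7: "00000"  (len 5)
step 8: "0000"  (len 4)
step 9: "000"  (len 3)
step 10: "00"  (len 2)
step 11: "0"  (len 1)
step 12: (halted — word empty)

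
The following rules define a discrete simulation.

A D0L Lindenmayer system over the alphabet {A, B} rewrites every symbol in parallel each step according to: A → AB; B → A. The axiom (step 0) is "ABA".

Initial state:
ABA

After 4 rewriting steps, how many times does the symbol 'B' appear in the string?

gen 0: ABA
gen 1: ABAAB
gen 2: ABAABABA
gen 3: ABAABABAABAAB
gen 4: ABAABABAABAABABAABABA

8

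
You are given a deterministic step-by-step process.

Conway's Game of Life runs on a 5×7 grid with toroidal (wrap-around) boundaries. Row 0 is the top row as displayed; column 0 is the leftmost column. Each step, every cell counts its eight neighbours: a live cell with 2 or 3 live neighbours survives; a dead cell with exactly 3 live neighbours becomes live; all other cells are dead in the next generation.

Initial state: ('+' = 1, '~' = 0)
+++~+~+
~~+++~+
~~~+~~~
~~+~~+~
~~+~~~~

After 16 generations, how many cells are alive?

30

0) +++~+~+
~~+++~+
~~~+~~~
~~+~~+~
~~+~~~~
1) +~~~+~+
~~~~+~+
~~~~~+~
~~++~~~
+~+~~++
2) ~+~++~~
+~~~+~+
~~~+++~
~+++++~
+~+~++~
3) ~++~~~~
+~+~~~+
++~~~~~
~+~~~~~
+~~~~~+
4) ~~+~~~~
~~+~~~+
~~+~~~+
~+~~~~+
+~+~~~~
5) ~~++~~~
~+++~~~
~++~~++
~++~~~+
+~+~~~~
6) ~~~~~~~
+~~~+~~
~~~~~++
~~~+~++
+~~~~~~
7) ~~~~~~~
~~~~~++
+~~~~~~
+~~~++~
~~~~~~+
8) ~~~~~++
~~~~~~+
+~~~+~~
+~~~~+~
~~~~~++
9) +~~~~~~
+~~~~~+
+~~~~+~
+~~~++~
+~~~+~~
10) ++~~~~~
++~~~~~
++~~++~
++~~++~
++~~++~
11) ~~+~~~~
~~+~~~~
~~+~++~
~~++~~~
~~+~++~
12) ~++~~~~
~++~~~~
~++~+~~
~++~~~~
~++~+~~
13) +~~~~~~
+~~~~~~
+~~~~~~
+~~~~~~
+~~~~~~
14) ++~~~~+
++~~~~+
++~~~~+
++~~~~+
++~~~~+
15) ~~+~~+~
~~+~~+~
~~+~~+~
~~+~~+~
~~+~~+~
16) ~++++++
~++++++
~++++++
~++++++
~++++++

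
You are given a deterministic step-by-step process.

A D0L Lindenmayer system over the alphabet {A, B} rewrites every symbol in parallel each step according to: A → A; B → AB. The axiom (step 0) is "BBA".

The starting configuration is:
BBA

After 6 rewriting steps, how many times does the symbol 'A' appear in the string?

gen 0: BBA
gen 1: ABABA
gen 2: AABAABA
gen 3: AAABAAABA
gen 4: AAAABAAAABA
gen 5: AAAAABAAAAABA
gen 6: AAAAAABAAAAAABA

13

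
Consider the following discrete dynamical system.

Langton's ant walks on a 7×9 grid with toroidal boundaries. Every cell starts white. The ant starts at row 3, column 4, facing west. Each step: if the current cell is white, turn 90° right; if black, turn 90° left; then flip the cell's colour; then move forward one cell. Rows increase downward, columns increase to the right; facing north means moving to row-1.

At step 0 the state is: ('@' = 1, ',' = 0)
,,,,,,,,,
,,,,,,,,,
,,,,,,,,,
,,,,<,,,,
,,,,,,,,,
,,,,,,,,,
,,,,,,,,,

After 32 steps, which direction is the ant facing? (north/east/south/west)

east

[0] ,,,,,,,,,
,,,,,,,,,
,,,,,,,,,
,,,,<,,,,
,,,,,,,,,
,,,,,,,,,
,,,,,,,,,
[1] ,,,,,,,,,
,,,,,,,,,
,,,,^,,,,
,,,,@,,,,
,,,,,,,,,
,,,,,,,,,
,,,,,,,,,
[2] ,,,,,,,,,
,,,,,,,,,
,,,,@>,,,
,,,,@,,,,
,,,,,,,,,
,,,,,,,,,
,,,,,,,,,
[3] ,,,,,,,,,
,,,,,,,,,
,,,,@@,,,
,,,,@v,,,
,,,,,,,,,
,,,,,,,,,
,,,,,,,,,
[4] ,,,,,,,,,
,,,,,,,,,
,,,,@@,,,
,,,,<@,,,
,,,,,,,,,
,,,,,,,,,
,,,,,,,,,
[5] ,,,,,,,,,
,,,,,,,,,
,,,,@@,,,
,,,,,@,,,
,,,,v,,,,
,,,,,,,,,
,,,,,,,,,
[6] ,,,,,,,,,
,,,,,,,,,
,,,,@@,,,
,,,,,@,,,
,,,<@,,,,
,,,,,,,,,
,,,,,,,,,
[7] ,,,,,,,,,
,,,,,,,,,
,,,,@@,,,
,,,^,@,,,
,,,@@,,,,
,,,,,,,,,
,,,,,,,,,
[8] ,,,,,,,,,
,,,,,,,,,
,,,,@@,,,
,,,@>@,,,
,,,@@,,,,
,,,,,,,,,
,,,,,,,,,
[9] ,,,,,,,,,
,,,,,,,,,
,,,,@@,,,
,,,@@@,,,
,,,@v,,,,
,,,,,,,,,
,,,,,,,,,
[10] ,,,,,,,,,
,,,,,,,,,
,,,,@@,,,
,,,@@@,,,
,,,@,>,,,
,,,,,,,,,
,,,,,,,,,
[11] ,,,,,,,,,
,,,,,,,,,
,,,,@@,,,
,,,@@@,,,
,,,@,@,,,
,,,,,v,,,
,,,,,,,,,
[12] ,,,,,,,,,
,,,,,,,,,
,,,,@@,,,
,,,@@@,,,
,,,@,@,,,
,,,,<@,,,
,,,,,,,,,
[13] ,,,,,,,,,
,,,,,,,,,
,,,,@@,,,
,,,@@@,,,
,,,@^@,,,
,,,,@@,,,
,,,,,,,,,
[14] ,,,,,,,,,
,,,,,,,,,
,,,,@@,,,
,,,@@@,,,
,,,@@>,,,
,,,,@@,,,
,,,,,,,,,
[15] ,,,,,,,,,
,,,,,,,,,
,,,,@@,,,
,,,@@^,,,
,,,@@,,,,
,,,,@@,,,
,,,,,,,,,
[16] ,,,,,,,,,
,,,,,,,,,
,,,,@@,,,
,,,@<,,,,
,,,@@,,,,
,,,,@@,,,
,,,,,,,,,
[17] ,,,,,,,,,
,,,,,,,,,
,,,,@@,,,
,,,@,,,,,
,,,@v,,,,
,,,,@@,,,
,,,,,,,,,
[18] ,,,,,,,,,
,,,,,,,,,
,,,,@@,,,
,,,@,,,,,
,,,@,>,,,
,,,,@@,,,
,,,,,,,,,
[19] ,,,,,,,,,
,,,,,,,,,
,,,,@@,,,
,,,@,,,,,
,,,@,@,,,
,,,,@v,,,
,,,,,,,,,
[20] ,,,,,,,,,
,,,,,,,,,
,,,,@@,,,
,,,@,,,,,
,,,@,@,,,
,,,,@,>,,
,,,,,,,,,
[21] ,,,,,,,,,
,,,,,,,,,
,,,,@@,,,
,,,@,,,,,
,,,@,@,,,
,,,,@,@,,
,,,,,,v,,
[22] ,,,,,,,,,
,,,,,,,,,
,,,,@@,,,
,,,@,,,,,
,,,@,@,,,
,,,,@,@,,
,,,,,<@,,
[23] ,,,,,,,,,
,,,,,,,,,
,,,,@@,,,
,,,@,,,,,
,,,@,@,,,
,,,,@^@,,
,,,,,@@,,
[24] ,,,,,,,,,
,,,,,,,,,
,,,,@@,,,
,,,@,,,,,
,,,@,@,,,
,,,,@@>,,
,,,,,@@,,
[25] ,,,,,,,,,
,,,,,,,,,
,,,,@@,,,
,,,@,,,,,
,,,@,@^,,
,,,,@@,,,
,,,,,@@,,
[26] ,,,,,,,,,
,,,,,,,,,
,,,,@@,,,
,,,@,,,,,
,,,@,@@>,
,,,,@@,,,
,,,,,@@,,
[27] ,,,,,,,,,
,,,,,,,,,
,,,,@@,,,
,,,@,,,,,
,,,@,@@@,
,,,,@@,v,
,,,,,@@,,
[28] ,,,,,,,,,
,,,,,,,,,
,,,,@@,,,
,,,@,,,,,
,,,@,@@@,
,,,,@@<@,
,,,,,@@,,
[29] ,,,,,,,,,
,,,,,,,,,
,,,,@@,,,
,,,@,,,,,
,,,@,@^@,
,,,,@@@@,
,,,,,@@,,
[30] ,,,,,,,,,
,,,,,,,,,
,,,,@@,,,
,,,@,,,,,
,,,@,<,@,
,,,,@@@@,
,,,,,@@,,
[31] ,,,,,,,,,
,,,,,,,,,
,,,,@@,,,
,,,@,,,,,
,,,@,,,@,
,,,,@v@@,
,,,,,@@,,
[32] ,,,,,,,,,
,,,,,,,,,
,,,,@@,,,
,,,@,,,,,
,,,@,,,@,
,,,,@,>@,
,,,,,@@,,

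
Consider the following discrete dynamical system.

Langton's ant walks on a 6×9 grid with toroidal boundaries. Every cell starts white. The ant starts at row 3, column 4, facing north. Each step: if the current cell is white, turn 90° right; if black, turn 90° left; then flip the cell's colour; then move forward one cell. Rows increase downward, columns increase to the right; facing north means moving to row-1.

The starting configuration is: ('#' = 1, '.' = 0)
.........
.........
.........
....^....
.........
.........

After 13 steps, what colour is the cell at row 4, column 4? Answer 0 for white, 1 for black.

1

step 0: .........
.........
.........
....^....
.........
.........
step 1: .........
.........
.........
....#>...
.........
.........
step 2: .........
.........
.........
....##...
.....v...
.........
step 3: .........
.........
.........
....##...
....<#...
.........
step 4: .........
.........
.........
....^#...
....##...
.........
step 5: .........
.........
.........
...<.#...
....##...
.........
step 6: .........
.........
...^.....
...#.#...
....##...
.........
step 7: .........
.........
...#>....
...#.#...
....##...
.........
step 8: .........
.........
...##....
...#v#...
....##...
.........
step 9: .........
.........
...##....
...<##...
....##...
.........
step 10: .........
.........
...##....
....##...
...v##...
.........
step 11: .........
.........
...##....
....##...
..<###...
.........
step 12: .........
.........
...##....
..^.##...
..####...
.........
step 13: .........
.........
...##....
..#>##...
..####...
.........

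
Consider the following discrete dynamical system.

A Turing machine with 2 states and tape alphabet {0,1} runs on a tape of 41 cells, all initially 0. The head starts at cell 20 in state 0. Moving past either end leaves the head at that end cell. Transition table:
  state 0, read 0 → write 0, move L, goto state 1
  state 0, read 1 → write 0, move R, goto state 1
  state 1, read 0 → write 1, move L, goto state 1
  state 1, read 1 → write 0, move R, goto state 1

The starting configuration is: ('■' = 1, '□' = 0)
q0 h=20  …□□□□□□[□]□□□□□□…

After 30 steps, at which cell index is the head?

k=0  q0 h=20  …□□□□□□[□]□□□□□□…
k=1  q1 h=19  …□□□□□□[□]□□□□□□…
k=2  q1 h=18  …□□□□□□[□]■□□□□□…
k=3  q1 h=17  …□□□□□□[□]■■□□□□…
k=4  q1 h=16  …□□□□□□[□]■■■□□□…
k=5  q1 h=15  …□□□□□□[□]■■■■□□…
k=6  q1 h=14  …□□□□□□[□]■■■■■□…
k=7  q1 h=13  …□□□□□□[□]■■■■■■…
k=8  q1 h=12  …□□□□□□[□]■■■■■■…
k=9  q1 h=11  …□□□□□□[□]■■■■■■…
k=10  q1 h=10  …□□□□□□[□]■■■■■■…
k=11  q1 h= 9  …□□□□□□[□]■■■■■■…
k=12  q1 h= 8  …□□□□□□[□]■■■■■■…
k=13  q1 h= 7  …□□□□□□[□]■■■■■■…
k=14  q1 h= 6  |□□□□□□[□]■■■■■■…
k=15  q1 h= 5  |□□□□□[□]■■■■■■…
k=16  q1 h= 4  |□□□□[□]■■■■■■…
k=17  q1 h= 3  |□□□[□]■■■■■■…
k=18  q1 h= 2  |□□[□]■■■■■■…
k=19  q1 h= 1  |□[□]■■■■■■…
k=20  q1 h= 0  |[□]■■■■■■…
k=21  q1 h= 0  |[■]■■■■■■…
k=22  q1 h= 1  |□[■]■■■■■■…
k=23  q1 h= 2  |□□[■]■■■■■■…
k=24  q1 h= 3  |□□□[■]■■■■■■…
k=25  q1 h= 4  |□□□□[■]■■■■■■…
k=26  q1 h= 5  |□□□□□[■]■■■■■■…
k=27  q1 h= 6  |□□□□□□[■]■■■■■■…
k=28  q1 h= 7  …□□□□□□[■]■■■■■■…
k=29  q1 h= 8  …□□□□□□[■]■■■■■■…
k=30  q1 h= 9  …□□□□□□[■]■■■■■■…

9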